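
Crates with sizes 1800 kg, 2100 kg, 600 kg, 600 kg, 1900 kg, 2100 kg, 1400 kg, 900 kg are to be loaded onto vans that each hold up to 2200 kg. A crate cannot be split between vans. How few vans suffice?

6

Total = 2100 + 2100 + 1900 + 1800 + 1400 + 900 + 600 + 600 = 11400 kg.
Lower bound: ⌈11400/2200⌉ = 6 vans.
A packing using 6 vans:
  van 1: 2100 = 2100
  van 2: 2100 = 2100
  van 3: 1900 = 1900
  van 4: 1800 = 1800
  van 5: 1400 + 600 = 2000
  van 6: 900 + 600 = 1500
This matches the lower bound, so 6 is optimal.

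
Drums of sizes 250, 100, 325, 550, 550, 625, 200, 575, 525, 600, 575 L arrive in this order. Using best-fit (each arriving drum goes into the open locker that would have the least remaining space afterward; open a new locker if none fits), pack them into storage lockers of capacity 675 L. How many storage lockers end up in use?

9

  250 → locker 1 (new)  [load 250/675]
  100 → locker 1  [load 350/675]
  325 → locker 1  [load 675/675]
  550 → locker 2 (new)  [load 550/675]
  550 → locker 3 (new)  [load 550/675]
  625 → locker 4 (new)  [load 625/675]
  200 → locker 5 (new)  [load 200/675]
  575 → locker 6 (new)  [load 575/675]
  525 → locker 7 (new)  [load 525/675]
  600 → locker 8 (new)  [load 600/675]
  575 → locker 9 (new)  [load 575/675]
9 storage lockers opened.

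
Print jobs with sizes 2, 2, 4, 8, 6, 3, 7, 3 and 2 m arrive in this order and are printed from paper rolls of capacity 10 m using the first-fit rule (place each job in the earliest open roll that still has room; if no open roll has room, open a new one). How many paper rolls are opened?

4

  2 → roll 1 (new)  [load 2/10]
  2 → roll 1  [load 4/10]
  4 → roll 1  [load 8/10]
  8 → roll 2 (new)  [load 8/10]
  6 → roll 3 (new)  [load 6/10]
  3 → roll 3  [load 9/10]
  7 → roll 4 (new)  [load 7/10]
  3 → roll 4  [load 10/10]
  2 → roll 1  [load 10/10]
4 paper rolls opened.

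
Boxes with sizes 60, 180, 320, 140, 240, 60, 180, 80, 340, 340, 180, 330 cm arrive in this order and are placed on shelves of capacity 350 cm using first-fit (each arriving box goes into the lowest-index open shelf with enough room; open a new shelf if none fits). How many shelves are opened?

8

  60 → shelf 1 (new)  [load 60/350]
  180 → shelf 1  [load 240/350]
  320 → shelf 2 (new)  [load 320/350]
  140 → shelf 3 (new)  [load 140/350]
  240 → shelf 4 (new)  [load 240/350]
  60 → shelf 1  [load 300/350]
  180 → shelf 3  [load 320/350]
  80 → shelf 4  [load 320/350]
  340 → shelf 5 (new)  [load 340/350]
  340 → shelf 6 (new)  [load 340/350]
  180 → shelf 7 (new)  [load 180/350]
  330 → shelf 8 (new)  [load 330/350]
8 shelves opened.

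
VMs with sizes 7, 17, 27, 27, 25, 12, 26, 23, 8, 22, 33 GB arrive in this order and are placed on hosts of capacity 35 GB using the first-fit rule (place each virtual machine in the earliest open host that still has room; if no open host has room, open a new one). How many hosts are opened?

8

  7 → host 1 (new)  [load 7/35]
  17 → host 1  [load 24/35]
  27 → host 2 (new)  [load 27/35]
  27 → host 3 (new)  [load 27/35]
  25 → host 4 (new)  [load 25/35]
  12 → host 5 (new)  [load 12/35]
  26 → host 6 (new)  [load 26/35]
  23 → host 5  [load 35/35]
  8 → host 1  [load 32/35]
  22 → host 7 (new)  [load 22/35]
  33 → host 8 (new)  [load 33/35]
8 hosts opened.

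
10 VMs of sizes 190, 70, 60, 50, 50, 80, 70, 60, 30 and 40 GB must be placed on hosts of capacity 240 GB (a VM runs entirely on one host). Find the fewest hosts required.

Total = 190 + 80 + 70 + 70 + 60 + 60 + 50 + 50 + 40 + 30 = 700 GB.
Lower bound: ⌈700/240⌉ = 3 hosts.
A packing using 3 hosts:
  host 1: 190 + 50 = 240
  host 2: 80 + 70 + 70 = 220
  host 3: 60 + 60 + 50 + 40 + 30 = 240
This matches the lower bound, so 3 is optimal.

3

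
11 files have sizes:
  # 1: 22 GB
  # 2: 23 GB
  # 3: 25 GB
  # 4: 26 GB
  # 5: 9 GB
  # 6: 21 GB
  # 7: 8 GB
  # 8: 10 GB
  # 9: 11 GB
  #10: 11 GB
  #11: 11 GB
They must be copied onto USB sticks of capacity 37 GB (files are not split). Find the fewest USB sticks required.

6

Total = 26 + 25 + 23 + 22 + 21 + 11 + 11 + 11 + 10 + 9 + 8 = 177 GB.
Lower bound: ⌈177/37⌉ = 5 USB sticks.
A packing using 6 USB sticks:
  USB stick 1: 26 + 11 = 37
  USB stick 2: 25 + 11 = 36
  USB stick 3: 23 + 11 = 34
  USB stick 4: 22 + 10 = 32
  USB stick 5: 21 + 9 = 30
  USB stick 6: 8 = 8
No arrangement into 5 USB sticks stays within capacity, so 6 is optimal.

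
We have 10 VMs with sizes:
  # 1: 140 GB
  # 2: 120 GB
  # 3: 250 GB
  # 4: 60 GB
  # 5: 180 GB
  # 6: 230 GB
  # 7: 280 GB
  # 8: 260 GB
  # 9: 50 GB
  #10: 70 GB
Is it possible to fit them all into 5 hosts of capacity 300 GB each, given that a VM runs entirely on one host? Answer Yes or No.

No

Total = 1640 GB; ⌈1640/300⌉ = 6.
At least 6 hosts are required, but only 5 are allowed.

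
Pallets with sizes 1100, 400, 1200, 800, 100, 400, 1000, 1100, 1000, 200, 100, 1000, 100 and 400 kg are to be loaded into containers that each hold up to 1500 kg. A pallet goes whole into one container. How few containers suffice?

7

Total = 1200 + 1100 + 1100 + 1000 + 1000 + 1000 + 800 + 400 + 400 + 400 + 200 + 100 + 100 + 100 = 8900 kg.
Lower bound: ⌈8900/1500⌉ = 6 containers.
Also, 7 pallets each exceed 750 kg, and no two of those can share a container, so at least 7 containers are needed.
A packing using 7 containers:
  container 1: 1200 + 200 + 100 = 1500
  container 2: 1100 + 400 = 1500
  container 3: 1100 + 400 = 1500
  container 4: 1000 + 400 + 100 = 1500
  container 5: 1000 + 100 = 1100
  container 6: 1000 = 1000
  container 7: 800 = 800
This matches the lower bound, so 7 is optimal.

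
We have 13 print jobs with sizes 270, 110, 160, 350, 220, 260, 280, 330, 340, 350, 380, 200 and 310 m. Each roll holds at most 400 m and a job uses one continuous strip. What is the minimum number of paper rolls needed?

Total = 380 + 350 + 350 + 340 + 330 + 310 + 280 + 270 + 260 + 220 + 200 + 160 + 110 = 3560 m.
Lower bound: ⌈3560/400⌉ = 9 paper rolls.
Also, 10 print jobs each exceed 200 m, and no two of those can share a roll, so at least 10 paper rolls are needed.
A packing using 11 paper rolls:
  roll 1: 380 = 380
  roll 2: 350 = 350
  roll 3: 350 = 350
  roll 4: 340 = 340
  roll 5: 330 = 330
  roll 6: 310 = 310
  roll 7: 280 + 110 = 390
  roll 8: 270 = 270
  roll 9: 260 = 260
  roll 10: 220 + 160 = 380
  roll 11: 200 = 200
No arrangement into 10 paper rolls stays within capacity, so 11 is optimal.

11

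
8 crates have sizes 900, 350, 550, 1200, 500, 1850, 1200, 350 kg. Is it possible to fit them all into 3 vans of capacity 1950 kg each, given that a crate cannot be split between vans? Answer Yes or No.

Total = 6900 kg; ⌈6900/1950⌉ = 4.
At least 4 vans are required, but only 3 are allowed.

No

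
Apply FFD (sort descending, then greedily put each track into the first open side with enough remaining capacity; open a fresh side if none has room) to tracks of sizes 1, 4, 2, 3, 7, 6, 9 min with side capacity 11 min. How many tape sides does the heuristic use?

Sorted descending: 9, 7, 6, 4, 3, 2, 1.
  9 → side 1 (new)  [load 9/11]
  7 → side 2 (new)  [load 7/11]
  6 → side 3 (new)  [load 6/11]
  4 → side 2  [load 11/11]
  3 → side 3  [load 9/11]
  2 → side 1  [load 11/11]
  1 → side 3  [load 10/11]
3 tape sides opened.

3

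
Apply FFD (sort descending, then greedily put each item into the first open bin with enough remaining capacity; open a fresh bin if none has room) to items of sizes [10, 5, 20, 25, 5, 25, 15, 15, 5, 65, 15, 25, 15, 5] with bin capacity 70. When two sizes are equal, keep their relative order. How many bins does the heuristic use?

Sorted descending: 65, 25, 25, 25, 20, 15, 15, 15, 15, 10, 5, 5, 5, 5.
  65 → bin 1 (new)  [load 65/70]
  25 → bin 2 (new)  [load 25/70]
  25 → bin 2  [load 50/70]
  25 → bin 3 (new)  [load 25/70]
  20 → bin 2  [load 70/70]
  15 → bin 3  [load 40/70]
  15 → bin 3  [load 55/70]
  15 → bin 3  [load 70/70]
  15 → bin 4 (new)  [load 15/70]
  10 → bin 4  [load 25/70]
  5 → bin 1  [load 70/70]
  5 → bin 4  [load 30/70]
  5 → bin 4  [load 35/70]
  5 → bin 4  [load 40/70]
4 bins opened.

4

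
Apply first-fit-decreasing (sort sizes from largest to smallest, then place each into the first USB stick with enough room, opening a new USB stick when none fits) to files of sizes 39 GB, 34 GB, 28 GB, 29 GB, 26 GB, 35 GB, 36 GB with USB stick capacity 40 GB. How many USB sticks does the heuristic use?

Sorted descending: 39, 36, 35, 34, 29, 28, 26.
  39 → USB stick 1 (new)  [load 39/40]
  36 → USB stick 2 (new)  [load 36/40]
  35 → USB stick 3 (new)  [load 35/40]
  34 → USB stick 4 (new)  [load 34/40]
  29 → USB stick 5 (new)  [load 29/40]
  28 → USB stick 6 (new)  [load 28/40]
  26 → USB stick 7 (new)  [load 26/40]
7 USB sticks opened.

7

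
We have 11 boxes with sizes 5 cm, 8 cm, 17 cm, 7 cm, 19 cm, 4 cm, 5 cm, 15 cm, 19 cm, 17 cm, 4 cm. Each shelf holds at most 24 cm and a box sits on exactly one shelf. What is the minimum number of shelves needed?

6

Total = 19 + 19 + 17 + 17 + 15 + 8 + 7 + 5 + 5 + 4 + 4 = 120 cm.
Lower bound: ⌈120/24⌉ = 5 shelves.
A packing using 6 shelves:
  shelf 1: 19 + 5 = 24
  shelf 2: 19 + 5 = 24
  shelf 3: 17 + 7 = 24
  shelf 4: 17 + 4 = 21
  shelf 5: 15 + 8 = 23
  shelf 6: 4 = 4
No arrangement into 5 shelves stays within capacity, so 6 is optimal.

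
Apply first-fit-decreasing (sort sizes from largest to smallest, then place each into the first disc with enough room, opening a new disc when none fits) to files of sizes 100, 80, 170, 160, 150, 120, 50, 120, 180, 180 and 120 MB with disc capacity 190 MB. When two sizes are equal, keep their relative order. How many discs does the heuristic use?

Sorted descending: 180, 180, 170, 160, 150, 120, 120, 120, 100, 80, 50.
  180 → disc 1 (new)  [load 180/190]
  180 → disc 2 (new)  [load 180/190]
  170 → disc 3 (new)  [load 170/190]
  160 → disc 4 (new)  [load 160/190]
  150 → disc 5 (new)  [load 150/190]
  120 → disc 6 (new)  [load 120/190]
  120 → disc 7 (new)  [load 120/190]
  120 → disc 8 (new)  [load 120/190]
  100 → disc 9 (new)  [load 100/190]
  80 → disc 9  [load 180/190]
  50 → disc 6  [load 170/190]
9 discs opened.

9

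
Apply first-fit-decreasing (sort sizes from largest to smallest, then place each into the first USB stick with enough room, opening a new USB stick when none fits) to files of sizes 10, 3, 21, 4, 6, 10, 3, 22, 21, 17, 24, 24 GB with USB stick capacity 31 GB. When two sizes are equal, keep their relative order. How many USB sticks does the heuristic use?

6

Sorted descending: 24, 24, 22, 21, 21, 17, 10, 10, 6, 4, 3, 3.
  24 → USB stick 1 (new)  [load 24/31]
  24 → USB stick 2 (new)  [load 24/31]
  22 → USB stick 3 (new)  [load 22/31]
  21 → USB stick 4 (new)  [load 21/31]
  21 → USB stick 5 (new)  [load 21/31]
  17 → USB stick 6 (new)  [load 17/31]
  10 → USB stick 4  [load 31/31]
  10 → USB stick 5  [load 31/31]
  6 → USB stick 1  [load 30/31]
  4 → USB stick 2  [load 28/31]
  3 → USB stick 2  [load 31/31]
  3 → USB stick 3  [load 25/31]
6 USB sticks opened.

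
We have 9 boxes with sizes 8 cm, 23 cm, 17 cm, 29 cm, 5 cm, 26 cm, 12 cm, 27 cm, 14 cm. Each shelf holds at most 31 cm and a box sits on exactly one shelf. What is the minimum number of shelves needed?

Total = 29 + 27 + 26 + 23 + 17 + 14 + 12 + 8 + 5 = 161 cm.
Lower bound: ⌈161/31⌉ = 6 shelves.
A packing using 6 shelves:
  shelf 1: 29 = 29
  shelf 2: 27 = 27
  shelf 3: 26 + 5 = 31
  shelf 4: 23 + 8 = 31
  shelf 5: 17 + 14 = 31
  shelf 6: 12 = 12
This matches the lower bound, so 6 is optimal.

6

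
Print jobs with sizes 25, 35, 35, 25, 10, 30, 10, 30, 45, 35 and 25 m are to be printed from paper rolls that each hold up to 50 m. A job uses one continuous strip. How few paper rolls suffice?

8

Total = 45 + 35 + 35 + 35 + 30 + 30 + 25 + 25 + 25 + 10 + 10 = 305 m.
Lower bound: ⌈305/50⌉ = 7 paper rolls.
A packing using 8 paper rolls:
  roll 1: 45 = 45
  roll 2: 35 + 10 = 45
  roll 3: 35 + 10 = 45
  roll 4: 35 = 35
  roll 5: 30 = 30
  roll 6: 30 = 30
  roll 7: 25 + 25 = 50
  roll 8: 25 = 25
No arrangement into 7 paper rolls stays within capacity, so 8 is optimal.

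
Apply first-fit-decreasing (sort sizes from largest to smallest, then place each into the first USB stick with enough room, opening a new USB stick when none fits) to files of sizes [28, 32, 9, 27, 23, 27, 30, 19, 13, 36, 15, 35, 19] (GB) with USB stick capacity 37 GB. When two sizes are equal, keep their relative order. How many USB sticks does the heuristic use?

10

Sorted descending: 36, 35, 32, 30, 28, 27, 27, 23, 19, 19, 15, 13, 9.
  36 → USB stick 1 (new)  [load 36/37]
  35 → USB stick 2 (new)  [load 35/37]
  32 → USB stick 3 (new)  [load 32/37]
  30 → USB stick 4 (new)  [load 30/37]
  28 → USB stick 5 (new)  [load 28/37]
  27 → USB stick 6 (new)  [load 27/37]
  27 → USB stick 7 (new)  [load 27/37]
  23 → USB stick 8 (new)  [load 23/37]
  19 → USB stick 9 (new)  [load 19/37]
  19 → USB stick 10 (new)  [load 19/37]
  15 → USB stick 9  [load 34/37]
  13 → USB stick 8  [load 36/37]
  9 → USB stick 5  [load 37/37]
10 USB sticks opened.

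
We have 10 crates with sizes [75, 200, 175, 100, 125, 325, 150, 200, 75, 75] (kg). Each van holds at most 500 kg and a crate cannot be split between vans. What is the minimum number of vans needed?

Total = 325 + 200 + 200 + 175 + 150 + 125 + 100 + 75 + 75 + 75 = 1500 kg.
Lower bound: ⌈1500/500⌉ = 3 vans.
A packing using 3 vans:
  van 1: 325 + 175 = 500
  van 2: 200 + 200 + 100 = 500
  van 3: 150 + 125 + 75 + 75 + 75 = 500
This matches the lower bound, so 3 is optimal.

3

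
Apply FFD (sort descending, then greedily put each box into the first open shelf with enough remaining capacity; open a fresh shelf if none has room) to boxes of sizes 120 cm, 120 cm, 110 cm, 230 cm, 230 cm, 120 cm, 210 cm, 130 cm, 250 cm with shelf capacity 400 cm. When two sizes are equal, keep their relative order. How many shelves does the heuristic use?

Sorted descending: 250, 230, 230, 210, 130, 120, 120, 120, 110.
  250 → shelf 1 (new)  [load 250/400]
  230 → shelf 2 (new)  [load 230/400]
  230 → shelf 3 (new)  [load 230/400]
  210 → shelf 4 (new)  [load 210/400]
  130 → shelf 1  [load 380/400]
  120 → shelf 2  [load 350/400]
  120 → shelf 3  [load 350/400]
  120 → shelf 4  [load 330/400]
  110 → shelf 5 (new)  [load 110/400]
5 shelves opened.

5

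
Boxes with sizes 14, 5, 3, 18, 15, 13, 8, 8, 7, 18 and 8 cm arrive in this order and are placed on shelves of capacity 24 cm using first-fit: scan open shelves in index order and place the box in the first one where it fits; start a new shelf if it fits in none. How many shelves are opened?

6

  14 → shelf 1 (new)  [load 14/24]
  5 → shelf 1  [load 19/24]
  3 → shelf 1  [load 22/24]
  18 → shelf 2 (new)  [load 18/24]
  15 → shelf 3 (new)  [load 15/24]
  13 → shelf 4 (new)  [load 13/24]
  8 → shelf 3  [load 23/24]
  8 → shelf 4  [load 21/24]
  7 → shelf 5 (new)  [load 7/24]
  18 → shelf 6 (new)  [load 18/24]
  8 → shelf 5  [load 15/24]
6 shelves opened.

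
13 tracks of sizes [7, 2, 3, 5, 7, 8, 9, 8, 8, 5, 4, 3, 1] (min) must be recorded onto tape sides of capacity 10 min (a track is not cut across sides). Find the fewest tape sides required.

Total = 9 + 8 + 8 + 8 + 7 + 7 + 5 + 5 + 4 + 3 + 3 + 2 + 1 = 70 min.
Lower bound: ⌈70/10⌉ = 7 tape sides.
A packing using 8 tape sides:
  side 1: 9 + 1 = 10
  side 2: 8 + 2 = 10
  side 3: 8 = 8
  side 4: 8 = 8
  side 5: 7 + 3 = 10
  side 6: 7 + 3 = 10
  side 7: 5 + 5 = 10
  side 8: 4 = 4
No arrangement into 7 tape sides stays within capacity, so 8 is optimal.

8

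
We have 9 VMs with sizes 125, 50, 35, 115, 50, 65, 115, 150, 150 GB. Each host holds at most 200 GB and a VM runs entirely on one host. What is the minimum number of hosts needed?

Total = 150 + 150 + 125 + 115 + 115 + 65 + 50 + 50 + 35 = 855 GB.
Lower bound: ⌈855/200⌉ = 5 hosts.
A packing using 5 hosts:
  host 1: 150 + 50 = 200
  host 2: 150 + 50 = 200
  host 3: 125 + 65 = 190
  host 4: 115 + 35 = 150
  host 5: 115 = 115
This matches the lower bound, so 5 is optimal.

5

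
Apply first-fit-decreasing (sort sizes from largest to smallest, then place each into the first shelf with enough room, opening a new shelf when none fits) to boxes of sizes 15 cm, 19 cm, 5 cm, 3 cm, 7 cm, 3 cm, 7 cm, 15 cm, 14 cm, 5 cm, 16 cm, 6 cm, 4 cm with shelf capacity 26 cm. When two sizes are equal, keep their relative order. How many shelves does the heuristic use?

Sorted descending: 19, 16, 15, 15, 14, 7, 7, 6, 5, 5, 4, 3, 3.
  19 → shelf 1 (new)  [load 19/26]
  16 → shelf 2 (new)  [load 16/26]
  15 → shelf 3 (new)  [load 15/26]
  15 → shelf 4 (new)  [load 15/26]
  14 → shelf 5 (new)  [load 14/26]
  7 → shelf 1  [load 26/26]
  7 → shelf 2  [load 23/26]
  6 → shelf 3  [load 21/26]
  5 → shelf 3  [load 26/26]
  5 → shelf 4  [load 20/26]
  4 → shelf 4  [load 24/26]
  3 → shelf 2  [load 26/26]
  3 → shelf 5  [load 17/26]
5 shelves opened.

5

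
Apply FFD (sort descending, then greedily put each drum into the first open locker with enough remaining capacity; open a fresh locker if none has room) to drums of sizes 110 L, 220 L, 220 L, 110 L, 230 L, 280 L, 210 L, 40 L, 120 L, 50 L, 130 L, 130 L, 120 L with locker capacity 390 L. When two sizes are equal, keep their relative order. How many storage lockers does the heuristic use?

6

Sorted descending: 280, 230, 220, 220, 210, 130, 130, 120, 120, 110, 110, 50, 40.
  280 → locker 1 (new)  [load 280/390]
  230 → locker 2 (new)  [load 230/390]
  220 → locker 3 (new)  [load 220/390]
  220 → locker 4 (new)  [load 220/390]
  210 → locker 5 (new)  [load 210/390]
  130 → locker 2  [load 360/390]
  130 → locker 3  [load 350/390]
  120 → locker 4  [load 340/390]
  120 → locker 5  [load 330/390]
  110 → locker 1  [load 390/390]
  110 → locker 6 (new)  [load 110/390]
  50 → locker 4  [load 390/390]
  40 → locker 3  [load 390/390]
6 storage lockers opened.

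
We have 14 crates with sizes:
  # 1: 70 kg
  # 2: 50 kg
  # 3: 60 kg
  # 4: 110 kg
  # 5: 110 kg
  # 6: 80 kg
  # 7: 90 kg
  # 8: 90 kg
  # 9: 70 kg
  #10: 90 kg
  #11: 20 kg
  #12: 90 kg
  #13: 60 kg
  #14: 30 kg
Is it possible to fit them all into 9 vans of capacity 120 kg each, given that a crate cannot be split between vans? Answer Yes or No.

No

Total = 1020 kg; ⌈1020/120⌉ = 9.
The bound of 9 does not rule out 9, but exhaustive search shows no assignment into 9 vans of capacity 120 kg exists — the minimum is 10.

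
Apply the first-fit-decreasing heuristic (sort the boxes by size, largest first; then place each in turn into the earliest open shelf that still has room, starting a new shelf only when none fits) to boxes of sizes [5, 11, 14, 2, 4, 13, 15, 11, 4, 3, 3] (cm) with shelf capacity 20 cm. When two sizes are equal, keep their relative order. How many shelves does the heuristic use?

Sorted descending: 15, 14, 13, 11, 11, 5, 4, 4, 3, 3, 2.
  15 → shelf 1 (new)  [load 15/20]
  14 → shelf 2 (new)  [load 14/20]
  13 → shelf 3 (new)  [load 13/20]
  11 → shelf 4 (new)  [load 11/20]
  11 → shelf 5 (new)  [load 11/20]
  5 → shelf 1  [load 20/20]
  4 → shelf 2  [load 18/20]
  4 → shelf 3  [load 17/20]
  3 → shelf 3  [load 20/20]
  3 → shelf 4  [load 14/20]
  2 → shelf 2  [load 20/20]
5 shelves opened.

5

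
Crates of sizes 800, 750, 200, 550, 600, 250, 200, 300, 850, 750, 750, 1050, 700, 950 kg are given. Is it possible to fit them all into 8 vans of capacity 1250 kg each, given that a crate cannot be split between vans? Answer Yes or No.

Total = 8700 kg; ⌈8700/1250⌉ = 7.
8 crates each exceed half the capacity and cannot share a van, forcing at least 8 vans.
The bound of 8 does not rule out 8, but exhaustive search shows no assignment into 8 vans of capacity 1250 kg exists — the minimum is 9.

No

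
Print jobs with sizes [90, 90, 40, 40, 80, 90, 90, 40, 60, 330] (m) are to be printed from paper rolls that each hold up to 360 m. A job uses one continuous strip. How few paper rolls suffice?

Total = 330 + 90 + 90 + 90 + 90 + 80 + 60 + 40 + 40 + 40 = 950 m.
Lower bound: ⌈950/360⌉ = 3 paper rolls.
A packing using 3 paper rolls:
  roll 1: 330 = 330
  roll 2: 90 + 90 + 90 + 90 = 360
  roll 3: 80 + 60 + 40 + 40 + 40 = 260
This matches the lower bound, so 3 is optimal.

3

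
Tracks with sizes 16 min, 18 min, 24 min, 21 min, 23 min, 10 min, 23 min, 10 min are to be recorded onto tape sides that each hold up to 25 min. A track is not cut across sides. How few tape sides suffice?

Total = 24 + 23 + 23 + 21 + 18 + 16 + 10 + 10 = 145 min.
Lower bound: ⌈145/25⌉ = 6 tape sides.
A packing using 7 tape sides:
  side 1: 24 = 24
  side 2: 23 = 23
  side 3: 23 = 23
  side 4: 21 = 21
  side 5: 18 = 18
  side 6: 16 = 16
  side 7: 10 + 10 = 20
No arrangement into 6 tape sides stays within capacity, so 7 is optimal.

7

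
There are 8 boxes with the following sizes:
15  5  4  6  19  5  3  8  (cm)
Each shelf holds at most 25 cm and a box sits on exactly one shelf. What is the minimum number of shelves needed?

3

Total = 19 + 15 + 8 + 6 + 5 + 5 + 4 + 3 = 65 cm.
Lower bound: ⌈65/25⌉ = 3 shelves.
A packing using 3 shelves:
  shelf 1: 19 + 6 = 25
  shelf 2: 15 + 8 = 23
  shelf 3: 5 + 5 + 4 + 3 = 17
This matches the lower bound, so 3 is optimal.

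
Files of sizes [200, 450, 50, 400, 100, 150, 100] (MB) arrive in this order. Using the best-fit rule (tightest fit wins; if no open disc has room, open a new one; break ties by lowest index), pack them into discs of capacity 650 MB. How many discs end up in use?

3

  200 → disc 1 (new)  [load 200/650]
  450 → disc 1  [load 650/650]
  50 → disc 2 (new)  [load 50/650]
  400 → disc 2  [load 450/650]
  100 → disc 2  [load 550/650]
  150 → disc 3 (new)  [load 150/650]
  100 → disc 2  [load 650/650]
3 discs opened.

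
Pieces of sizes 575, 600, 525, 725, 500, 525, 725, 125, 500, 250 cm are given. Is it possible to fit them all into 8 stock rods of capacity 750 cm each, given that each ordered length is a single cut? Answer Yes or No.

A valid assignment using 8 stock rods:
  stock rod 1: 725 = 725
  stock rod 2: 725 = 725
  stock rod 3: 600 + 125 = 725
  stock rod 4: 575 = 575
  stock rod 5: 525 = 525
  stock rod 6: 525 = 525
  stock rod 7: 500 + 250 = 750
  stock rod 8: 500 = 500
Every load is within 750 cm, so 8 stock rods suffice.

Yes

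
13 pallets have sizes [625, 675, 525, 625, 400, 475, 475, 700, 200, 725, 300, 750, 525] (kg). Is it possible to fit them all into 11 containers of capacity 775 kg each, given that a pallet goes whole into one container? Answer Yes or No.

A valid assignment using 11 containers:
  container 1: 750 = 750
  container 2: 725 = 725
  container 3: 700 = 700
  container 4: 675 = 675
  container 5: 625 = 625
  container 6: 625 = 625
  container 7: 525 + 200 = 725
  container 8: 525 = 525
  container 9: 475 + 300 = 775
  container 10: 475 = 475
  container 11: 400 = 400
Every load is within 775 kg, so 11 containers suffice.

Yes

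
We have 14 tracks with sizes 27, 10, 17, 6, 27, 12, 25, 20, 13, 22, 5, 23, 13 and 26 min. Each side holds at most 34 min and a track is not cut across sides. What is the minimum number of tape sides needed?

Total = 27 + 27 + 26 + 25 + 23 + 22 + 20 + 17 + 13 + 13 + 12 + 10 + 6 + 5 = 246 min.
Lower bound: ⌈246/34⌉ = 8 tape sides.
A packing using 8 tape sides:
  side 1: 27 + 6 = 33
  side 2: 27 + 5 = 32
  side 3: 26 = 26
  side 4: 25 = 25
  side 5: 23 + 10 = 33
  side 6: 22 + 12 = 34
  side 7: 20 + 13 = 33
  side 8: 17 + 13 = 30
This matches the lower bound, so 8 is optimal.

8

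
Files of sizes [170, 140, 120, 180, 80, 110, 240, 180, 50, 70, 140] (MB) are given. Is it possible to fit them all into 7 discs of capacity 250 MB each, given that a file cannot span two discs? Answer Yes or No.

A valid assignment using 7 discs:
  disc 1: 240 = 240
  disc 2: 180 + 70 = 250
  disc 3: 180 + 50 = 230
  disc 4: 170 + 80 = 250
  disc 5: 140 + 110 = 250
  disc 6: 140 = 140
  disc 7: 120 = 120
Every load is within 250 MB, so 7 discs suffice.

Yes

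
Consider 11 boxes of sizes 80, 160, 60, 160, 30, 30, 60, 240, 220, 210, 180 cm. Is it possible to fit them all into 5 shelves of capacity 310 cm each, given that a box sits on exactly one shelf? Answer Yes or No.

No

Total = 1430 cm; ⌈1430/310⌉ = 5.
6 boxes each exceed half the capacity and cannot share a shelf, forcing at least 6 shelves.
At least 6 shelves are required, but only 5 are allowed.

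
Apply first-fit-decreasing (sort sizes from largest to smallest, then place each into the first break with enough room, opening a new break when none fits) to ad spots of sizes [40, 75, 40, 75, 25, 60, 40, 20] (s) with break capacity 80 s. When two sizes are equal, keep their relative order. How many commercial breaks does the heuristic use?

5

Sorted descending: 75, 75, 60, 40, 40, 40, 25, 20.
  75 → break 1 (new)  [load 75/80]
  75 → break 2 (new)  [load 75/80]
  60 → break 3 (new)  [load 60/80]
  40 → break 4 (new)  [load 40/80]
  40 → break 4  [load 80/80]
  40 → break 5 (new)  [load 40/80]
  25 → break 5  [load 65/80]
  20 → break 3  [load 80/80]
5 commercial breaks opened.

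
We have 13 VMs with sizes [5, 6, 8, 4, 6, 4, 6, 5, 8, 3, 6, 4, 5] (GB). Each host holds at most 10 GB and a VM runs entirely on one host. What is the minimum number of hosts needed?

8

Total = 8 + 8 + 6 + 6 + 6 + 6 + 5 + 5 + 5 + 4 + 4 + 4 + 3 = 70 GB.
Lower bound: ⌈70/10⌉ = 7 hosts.
A packing using 8 hosts:
  host 1: 8 = 8
  host 2: 8 = 8
  host 3: 6 + 4 = 10
  host 4: 6 + 4 = 10
  host 5: 6 + 4 = 10
  host 6: 6 + 3 = 9
  host 7: 5 + 5 = 10
  host 8: 5 = 5
No arrangement into 7 hosts stays within capacity, so 8 is optimal.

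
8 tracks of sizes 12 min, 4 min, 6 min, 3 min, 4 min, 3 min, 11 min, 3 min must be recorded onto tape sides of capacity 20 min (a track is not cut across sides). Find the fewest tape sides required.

3

Total = 12 + 11 + 6 + 4 + 4 + 3 + 3 + 3 = 46 min.
Lower bound: ⌈46/20⌉ = 3 tape sides.
A packing using 3 tape sides:
  side 1: 12 + 6 = 18
  side 2: 11 + 4 + 4 = 19
  side 3: 3 + 3 + 3 = 9
This matches the lower bound, so 3 is optimal.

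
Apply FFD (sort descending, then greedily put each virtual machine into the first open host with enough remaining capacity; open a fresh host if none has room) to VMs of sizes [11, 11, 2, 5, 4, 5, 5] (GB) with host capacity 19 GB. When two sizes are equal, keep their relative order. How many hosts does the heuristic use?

Sorted descending: 11, 11, 5, 5, 5, 4, 2.
  11 → host 1 (new)  [load 11/19]
  11 → host 2 (new)  [load 11/19]
  5 → host 1  [load 16/19]
  5 → host 2  [load 16/19]
  5 → host 3 (new)  [load 5/19]
  4 → host 3  [load 9/19]
  2 → host 1  [load 18/19]
3 hosts opened.

3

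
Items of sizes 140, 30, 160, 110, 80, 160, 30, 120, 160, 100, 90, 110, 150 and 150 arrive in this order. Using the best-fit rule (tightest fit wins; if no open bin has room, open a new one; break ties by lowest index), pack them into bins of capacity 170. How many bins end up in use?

11

  140 → bin 1 (new)  [load 140/170]
  30 → bin 1  [load 170/170]
  160 → bin 2 (new)  [load 160/170]
  110 → bin 3 (new)  [load 110/170]
  80 → bin 4 (new)  [load 80/170]
  160 → bin 5 (new)  [load 160/170]
  30 → bin 3  [load 140/170]
  120 → bin 6 (new)  [load 120/170]
  160 → bin 7 (new)  [load 160/170]
  100 → bin 8 (new)  [load 100/170]
  90 → bin 4  [load 170/170]
  110 → bin 9 (new)  [load 110/170]
  150 → bin 10 (new)  [load 150/170]
  150 → bin 11 (new)  [load 150/170]
11 bins opened.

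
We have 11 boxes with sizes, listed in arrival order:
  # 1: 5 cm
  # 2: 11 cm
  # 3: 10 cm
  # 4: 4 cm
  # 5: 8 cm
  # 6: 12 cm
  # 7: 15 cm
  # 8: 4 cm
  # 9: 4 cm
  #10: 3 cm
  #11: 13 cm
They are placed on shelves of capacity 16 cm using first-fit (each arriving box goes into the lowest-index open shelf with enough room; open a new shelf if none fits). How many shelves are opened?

6

  5 → shelf 1 (new)  [load 5/16]
  11 → shelf 1  [load 16/16]
  10 → shelf 2 (new)  [load 10/16]
  4 → shelf 2  [load 14/16]
  8 → shelf 3 (new)  [load 8/16]
  12 → shelf 4 (new)  [load 12/16]
  15 → shelf 5 (new)  [load 15/16]
  4 → shelf 3  [load 12/16]
  4 → shelf 3  [load 16/16]
  3 → shelf 4  [load 15/16]
  13 → shelf 6 (new)  [load 13/16]
6 shelves opened.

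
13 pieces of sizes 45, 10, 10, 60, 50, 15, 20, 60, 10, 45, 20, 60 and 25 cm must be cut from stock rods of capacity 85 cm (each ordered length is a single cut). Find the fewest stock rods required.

Total = 60 + 60 + 60 + 50 + 45 + 45 + 25 + 20 + 20 + 15 + 10 + 10 + 10 = 430 cm.
Lower bound: ⌈430/85⌉ = 6 stock rods.
A packing using 6 stock rods:
  stock rod 1: 60 + 25 = 85
  stock rod 2: 60 + 20 = 80
  stock rod 3: 60 + 20 = 80
  stock rod 4: 50 + 15 + 10 + 10 = 85
  stock rod 5: 45 + 10 = 55
  stock rod 6: 45 = 45
This matches the lower bound, so 6 is optimal.

6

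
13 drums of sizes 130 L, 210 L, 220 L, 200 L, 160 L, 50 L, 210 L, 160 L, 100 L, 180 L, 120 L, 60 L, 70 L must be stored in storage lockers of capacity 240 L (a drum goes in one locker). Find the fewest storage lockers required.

9

Total = 220 + 210 + 210 + 200 + 180 + 160 + 160 + 130 + 120 + 100 + 70 + 60 + 50 = 1870 L.
Lower bound: ⌈1870/240⌉ = 8 storage lockers.
A packing using 9 storage lockers:
  locker 1: 220 = 220
  locker 2: 210 = 210
  locker 3: 210 = 210
  locker 4: 200 = 200
  locker 5: 180 + 60 = 240
  locker 6: 160 + 70 = 230
  locker 7: 160 + 50 = 210
  locker 8: 130 + 100 = 230
  locker 9: 120 = 120
No arrangement into 8 storage lockers stays within capacity, so 9 is optimal.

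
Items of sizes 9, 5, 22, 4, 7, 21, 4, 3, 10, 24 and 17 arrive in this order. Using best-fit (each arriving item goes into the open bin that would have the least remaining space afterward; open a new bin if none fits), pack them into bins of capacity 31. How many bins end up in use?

5

  9 → bin 1 (new)  [load 9/31]
  5 → bin 1  [load 14/31]
  22 → bin 2 (new)  [load 22/31]
  4 → bin 2  [load 26/31]
  7 → bin 1  [load 21/31]
  21 → bin 3 (new)  [load 21/31]
  4 → bin 2  [load 30/31]
  3 → bin 1  [load 24/31]
  10 → bin 3  [load 31/31]
  24 → bin 4 (new)  [load 24/31]
  17 → bin 5 (new)  [load 17/31]
5 bins opened.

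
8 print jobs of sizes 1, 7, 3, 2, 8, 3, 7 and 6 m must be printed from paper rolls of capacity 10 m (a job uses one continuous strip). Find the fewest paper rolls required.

Total = 8 + 7 + 7 + 6 + 3 + 3 + 2 + 1 = 37 m.
Lower bound: ⌈37/10⌉ = 4 paper rolls.
A packing using 4 paper rolls:
  roll 1: 8 + 2 = 10
  roll 2: 7 + 3 = 10
  roll 3: 7 + 3 = 10
  roll 4: 6 + 1 = 7
This matches the lower bound, so 4 is optimal.

4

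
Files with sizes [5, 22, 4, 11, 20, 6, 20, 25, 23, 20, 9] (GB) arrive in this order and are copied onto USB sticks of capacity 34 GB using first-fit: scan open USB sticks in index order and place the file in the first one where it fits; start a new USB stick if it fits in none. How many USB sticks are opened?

  5 → USB stick 1 (new)  [load 5/34]
  22 → USB stick 1  [load 27/34]
  4 → USB stick 1  [load 31/34]
  11 → USB stick 2 (new)  [load 11/34]
  20 → USB stick 2  [load 31/34]
  6 → USB stick 3 (new)  [load 6/34]
  20 → USB stick 3  [load 26/34]
  25 → USB stick 4 (new)  [load 25/34]
  23 → USB stick 5 (new)  [load 23/34]
  20 → USB stick 6 (new)  [load 20/34]
  9 → USB stick 4  [load 34/34]
6 USB sticks opened.

6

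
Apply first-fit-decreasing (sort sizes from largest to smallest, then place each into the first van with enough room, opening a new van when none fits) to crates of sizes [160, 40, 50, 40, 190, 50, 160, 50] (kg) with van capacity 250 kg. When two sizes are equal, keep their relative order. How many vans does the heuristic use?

Sorted descending: 190, 160, 160, 50, 50, 50, 40, 40.
  190 → van 1 (new)  [load 190/250]
  160 → van 2 (new)  [load 160/250]
  160 → van 3 (new)  [load 160/250]
  50 → van 1  [load 240/250]
  50 → van 2  [load 210/250]
  50 → van 3  [load 210/250]
  40 → van 2  [load 250/250]
  40 → van 3  [load 250/250]
3 vans opened.

3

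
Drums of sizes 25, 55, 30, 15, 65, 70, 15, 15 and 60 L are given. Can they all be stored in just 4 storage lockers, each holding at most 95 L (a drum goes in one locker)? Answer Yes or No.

A valid assignment using 4 storage lockers:
  locker 1: 70 + 25 = 95
  locker 2: 65 + 30 = 95
  locker 3: 60 + 15 + 15 = 90
  locker 4: 55 + 15 = 70
Every load is within 95 L, so 4 storage lockers suffice.

Yes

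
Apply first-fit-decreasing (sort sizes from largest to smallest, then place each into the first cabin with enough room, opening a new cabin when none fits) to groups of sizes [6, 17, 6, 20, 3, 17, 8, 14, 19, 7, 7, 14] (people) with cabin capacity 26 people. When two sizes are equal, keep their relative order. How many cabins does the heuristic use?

6

Sorted descending: 20, 19, 17, 17, 14, 14, 8, 7, 7, 6, 6, 3.
  20 → cabin 1 (new)  [load 20/26]
  19 → cabin 2 (new)  [load 19/26]
  17 → cabin 3 (new)  [load 17/26]
  17 → cabin 4 (new)  [load 17/26]
  14 → cabin 5 (new)  [load 14/26]
  14 → cabin 6 (new)  [load 14/26]
  8 → cabin 3  [load 25/26]
  7 → cabin 2  [load 26/26]
  7 → cabin 4  [load 24/26]
  6 → cabin 1  [load 26/26]
  6 → cabin 5  [load 20/26]
  3 → cabin 5  [load 23/26]
6 cabins opened.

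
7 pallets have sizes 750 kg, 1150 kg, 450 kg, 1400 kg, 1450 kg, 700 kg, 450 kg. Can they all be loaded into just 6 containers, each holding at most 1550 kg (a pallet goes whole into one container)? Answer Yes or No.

Yes

A valid assignment using 5 containers:
  container 1: 1450 = 1450
  container 2: 1400 = 1400
  container 3: 1150 = 1150
  container 4: 750 + 700 = 1450
  container 5: 450 + 450 = 900
That uses only 5 ≤ 6, so 6 containers are enough.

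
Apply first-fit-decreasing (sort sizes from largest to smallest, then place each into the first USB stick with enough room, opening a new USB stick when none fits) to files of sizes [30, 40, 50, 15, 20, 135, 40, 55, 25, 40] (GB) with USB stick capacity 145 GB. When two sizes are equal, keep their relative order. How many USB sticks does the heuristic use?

Sorted descending: 135, 55, 50, 40, 40, 40, 30, 25, 20, 15.
  135 → USB stick 1 (new)  [load 135/145]
  55 → USB stick 2 (new)  [load 55/145]
  50 → USB stick 2  [load 105/145]
  40 → USB stick 2  [load 145/145]
  40 → USB stick 3 (new)  [load 40/145]
  40 → USB stick 3  [load 80/145]
  30 → USB stick 3  [load 110/145]
  25 → USB stick 3  [load 135/145]
  20 → USB stick 4 (new)  [load 20/145]
  15 → USB stick 4  [load 35/145]
4 USB sticks opened.

4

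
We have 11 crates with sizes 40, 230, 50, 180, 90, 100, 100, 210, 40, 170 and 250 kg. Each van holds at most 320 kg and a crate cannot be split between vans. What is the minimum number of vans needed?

Total = 250 + 230 + 210 + 180 + 170 + 100 + 100 + 90 + 50 + 40 + 40 = 1460 kg.
Lower bound: ⌈1460/320⌉ = 5 vans.
A packing using 5 vans:
  van 1: 250 + 50 = 300
  van 2: 230 + 90 = 320
  van 3: 210 + 100 = 310
  van 4: 180 + 100 + 40 = 320
  van 5: 170 + 40 = 210
This matches the lower bound, so 5 is optimal.

5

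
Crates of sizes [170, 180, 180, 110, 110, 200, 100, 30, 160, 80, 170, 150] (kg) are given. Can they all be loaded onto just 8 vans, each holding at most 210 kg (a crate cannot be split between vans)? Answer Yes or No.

No

Total = 1640 kg; ⌈1640/210⌉ = 8.
9 crates each exceed half the capacity and cannot share a van, forcing at least 9 vans.
At least 9 vans are required, but only 8 are allowed.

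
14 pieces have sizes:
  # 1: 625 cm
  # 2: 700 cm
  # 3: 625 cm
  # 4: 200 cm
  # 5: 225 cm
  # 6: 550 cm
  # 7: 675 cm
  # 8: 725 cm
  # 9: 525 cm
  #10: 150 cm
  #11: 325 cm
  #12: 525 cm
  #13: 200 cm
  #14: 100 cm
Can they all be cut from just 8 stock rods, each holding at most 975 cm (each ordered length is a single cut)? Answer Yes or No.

Yes

A valid assignment using 8 stock rods:
  stock rod 1: 725 + 225 = 950
  stock rod 2: 700 + 200 = 900
  stock rod 3: 675 + 200 + 100 = 975
  stock rod 4: 625 + 325 = 950
  stock rod 5: 625 + 150 = 775
  stock rod 6: 550 = 550
  stock rod 7: 525 = 525
  stock rod 8: 525 = 525
Every load is within 975 cm, so 8 stock rods suffice.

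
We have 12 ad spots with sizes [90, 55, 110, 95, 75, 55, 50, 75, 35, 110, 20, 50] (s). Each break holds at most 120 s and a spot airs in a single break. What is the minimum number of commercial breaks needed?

8

Total = 110 + 110 + 95 + 90 + 75 + 75 + 55 + 55 + 50 + 50 + 35 + 20 = 820 s.
Lower bound: ⌈820/120⌉ = 7 commercial breaks.
A packing using 8 commercial breaks:
  break 1: 110 = 110
  break 2: 110 = 110
  break 3: 95 + 20 = 115
  break 4: 90 = 90
  break 5: 75 + 35 = 110
  break 6: 75 = 75
  break 7: 55 + 55 = 110
  break 8: 50 + 50 = 100
No arrangement into 7 commercial breaks stays within capacity, so 8 is optimal.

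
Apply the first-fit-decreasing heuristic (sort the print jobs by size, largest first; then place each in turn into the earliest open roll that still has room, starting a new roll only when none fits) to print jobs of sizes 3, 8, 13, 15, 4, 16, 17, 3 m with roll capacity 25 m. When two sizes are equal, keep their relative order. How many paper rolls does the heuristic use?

4

Sorted descending: 17, 16, 15, 13, 8, 4, 3, 3.
  17 → roll 1 (new)  [load 17/25]
  16 → roll 2 (new)  [load 16/25]
  15 → roll 3 (new)  [load 15/25]
  13 → roll 4 (new)  [load 13/25]
  8 → roll 1  [load 25/25]
  4 → roll 2  [load 20/25]
  3 → roll 2  [load 23/25]
  3 → roll 3  [load 18/25]
4 paper rolls opened.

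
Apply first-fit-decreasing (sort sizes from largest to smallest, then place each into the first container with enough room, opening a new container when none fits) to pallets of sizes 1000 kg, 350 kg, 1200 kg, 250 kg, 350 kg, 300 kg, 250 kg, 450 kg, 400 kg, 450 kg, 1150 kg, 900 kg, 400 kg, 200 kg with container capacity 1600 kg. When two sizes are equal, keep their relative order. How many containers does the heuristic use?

5

Sorted descending: 1200, 1150, 1000, 900, 450, 450, 400, 400, 350, 350, 300, 250, 250, 200.
  1200 → container 1 (new)  [load 1200/1600]
  1150 → container 2 (new)  [load 1150/1600]
  1000 → container 3 (new)  [load 1000/1600]
  900 → container 4 (new)  [load 900/1600]
  450 → container 2  [load 1600/1600]
  450 → container 3  [load 1450/1600]
  400 → container 1  [load 1600/1600]
  400 → container 4  [load 1300/1600]
  350 → container 5 (new)  [load 350/1600]
  350 → container 5  [load 700/1600]
  300 → container 4  [load 1600/1600]
  250 → container 5  [load 950/1600]
  250 → container 5  [load 1200/1600]
  200 → container 5  [load 1400/1600]
5 containers opened.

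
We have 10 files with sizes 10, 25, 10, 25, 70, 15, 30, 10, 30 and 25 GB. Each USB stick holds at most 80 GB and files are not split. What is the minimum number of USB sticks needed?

Total = 70 + 30 + 30 + 25 + 25 + 25 + 15 + 10 + 10 + 10 = 250 GB.
Lower bound: ⌈250/80⌉ = 4 USB sticks.
A packing using 4 USB sticks:
  USB stick 1: 70 + 10 = 80
  USB stick 2: 30 + 30 + 15 = 75
  USB stick 3: 25 + 25 + 25 = 75
  USB stick 4: 10 + 10 = 20
This matches the lower bound, so 4 is optimal.

4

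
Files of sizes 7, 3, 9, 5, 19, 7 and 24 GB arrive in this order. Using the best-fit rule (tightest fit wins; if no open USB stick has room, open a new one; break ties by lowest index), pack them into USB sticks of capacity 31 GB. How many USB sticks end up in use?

3

  7 → USB stick 1 (new)  [load 7/31]
  3 → USB stick 1  [load 10/31]
  9 → USB stick 1  [load 19/31]
  5 → USB stick 1  [load 24/31]
  19 → USB stick 2 (new)  [load 19/31]
  7 → USB stick 1  [load 31/31]
  24 → USB stick 3 (new)  [load 24/31]
3 USB sticks opened.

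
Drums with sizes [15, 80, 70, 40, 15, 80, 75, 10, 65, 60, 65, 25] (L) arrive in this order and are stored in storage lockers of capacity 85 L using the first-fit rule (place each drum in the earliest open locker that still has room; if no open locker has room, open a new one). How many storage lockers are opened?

  15 → locker 1 (new)  [load 15/85]
  80 → locker 2 (new)  [load 80/85]
  70 → locker 1  [load 85/85]
  40 → locker 3 (new)  [load 40/85]
  15 → locker 3  [load 55/85]
  80 → locker 4 (new)  [load 80/85]
  75 → locker 5 (new)  [load 75/85]
  10 → locker 3  [load 65/85]
  65 → locker 6 (new)  [load 65/85]
  60 → locker 7 (new)  [load 60/85]
  65 → locker 8 (new)  [load 65/85]
  25 → locker 7  [load 85/85]
8 storage lockers opened.

8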